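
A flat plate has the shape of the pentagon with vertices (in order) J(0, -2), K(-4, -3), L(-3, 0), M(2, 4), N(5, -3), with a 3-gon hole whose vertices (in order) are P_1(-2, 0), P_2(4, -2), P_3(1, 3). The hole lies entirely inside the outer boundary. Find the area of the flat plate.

Outer boundary:
Apply the shoelace (surveyor's) formula: 2A = Σ (x_i·y_{i+1} − x_{i+1}·y_i), indices taken mod 5.
Σ = (-8) + (-9) + (-12) + (-26) + (-10) = -65
Area = |Σ|/2 = 32.5.
Hole:
Apply the shoelace (surveyor's) formula: 2A = Σ (x_i·y_{i+1} − x_{i+1}·y_i), indices taken mod 3.
Cross-terms: 4, 14, 6  ⇒  Σ = 24
Area = |Σ|/2 = 12.
Net area = 32.5 − 12 = 20.5.

20.5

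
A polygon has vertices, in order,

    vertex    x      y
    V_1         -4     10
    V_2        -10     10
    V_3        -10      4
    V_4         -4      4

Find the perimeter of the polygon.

|V_1V_2| = √((-6)² + (0)²) = √36 = 6
|V_2V_3| = √((0)² + (-6)²) = √36 = 6
|V_3V_4| = √((6)² + (0)²) = √36 = 6
|V_4V_1| = √((0)² + (6)²) = √36 = 6
Perimeter = 6 + 6 + 6 + 6 = 24.

24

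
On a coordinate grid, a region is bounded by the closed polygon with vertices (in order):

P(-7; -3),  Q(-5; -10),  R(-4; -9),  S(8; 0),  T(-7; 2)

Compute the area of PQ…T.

91.5

Apply the shoelace formula: 2A = Σ (x_i·y_{i+1} − x_{i+1}·y_i), indices taken mod 5.
Σ = (55) + (5) + (72) + (16) + (35) = 183
Area = |Σ|/2 = 91.5.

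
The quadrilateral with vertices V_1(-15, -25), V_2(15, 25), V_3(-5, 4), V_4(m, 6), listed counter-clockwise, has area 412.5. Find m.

Write out the shoelace sum; only the two edges meeting at V_4 involve m:
2·Area = [((-5)·6 − m·4) + (m·(-25) − (-15)·6)] + 185
       = -29·m + 245 = 825
⇒ m = -20.

-20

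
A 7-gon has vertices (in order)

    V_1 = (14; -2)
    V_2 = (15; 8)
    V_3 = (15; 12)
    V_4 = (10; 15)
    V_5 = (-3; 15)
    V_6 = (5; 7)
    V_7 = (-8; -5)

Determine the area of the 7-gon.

261.5

Apply Gauss's area formula: 2A = Σ (x_i·y_{i+1} − x_{i+1}·y_i), indices taken mod 7.
Cross-terms: 142, 60, 105, 195, -96, 31, 86  ⇒  Σ = 523
Area = |Σ|/2 = 261.5.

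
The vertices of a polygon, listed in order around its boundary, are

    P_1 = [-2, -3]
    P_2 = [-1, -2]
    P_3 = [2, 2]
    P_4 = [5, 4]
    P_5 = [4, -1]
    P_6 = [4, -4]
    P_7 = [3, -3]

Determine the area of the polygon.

23.5

Apply the surveyor's formula: 2A = Σ (x_i·y_{i+1} − x_{i+1}·y_i), indices taken mod 7.
Σ = (1) + (2) + (-2) + (-21) + (-12) + (0) + (-15) = -47
Area = |Σ|/2 = 23.5.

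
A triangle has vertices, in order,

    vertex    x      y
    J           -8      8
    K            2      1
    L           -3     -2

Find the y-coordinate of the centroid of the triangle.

Apply the surveyor's formula. First the cross-terms c_i = x_i·y_{i+1} − x_{i+1}·y_i:
  -24, -1, -40  ⇒  2A = -65, A = -32.5.
Then Σ (y_i + y_{i+1})·c_i = -455, so ȳ = -455 / (6·(-32.5)) = 7/3.

7/3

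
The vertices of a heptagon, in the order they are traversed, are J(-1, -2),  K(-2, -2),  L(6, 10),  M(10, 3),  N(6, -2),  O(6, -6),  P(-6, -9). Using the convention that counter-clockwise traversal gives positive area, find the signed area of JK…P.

Σ = (-2) + (-8) + (-82) + (-38) + (-24) + (-90) + (3) = -241
Signed area = Σ/2 = -120.5 (negative ⇒ clockwise traversal).

-120.5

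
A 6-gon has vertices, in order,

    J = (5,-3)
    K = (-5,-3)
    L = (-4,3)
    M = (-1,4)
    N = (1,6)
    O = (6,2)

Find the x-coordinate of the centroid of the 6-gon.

Apply the surveyor's formula. First the cross-terms c_i = x_i·y_{i+1} − x_{i+1}·y_i:
  -30, -27, -13, -10, -34, -28  ⇒  2A = -142, A = -71.
Then Σ (x_i + x_{i+1})·c_i = -238, so x̄ = -238 / (6·(-71)) = 119/213.

119/213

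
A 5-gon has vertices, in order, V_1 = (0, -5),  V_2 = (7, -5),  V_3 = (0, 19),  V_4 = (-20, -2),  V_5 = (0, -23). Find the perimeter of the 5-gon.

|V_1V_2| = √((7)² + (0)²) = √49 = 7
|V_2V_3| = √((-7)² + (24)²) = √625 = 25
|V_3V_4| = √((-20)² + (-21)²) = √841 = 29
|V_4V_5| = √((20)² + (-21)²) = √841 = 29
|V_5V_1| = √((0)² + (18)²) = √324 = 18
Perimeter = 7 + 25 + 29 + 29 + 18 = 108.

108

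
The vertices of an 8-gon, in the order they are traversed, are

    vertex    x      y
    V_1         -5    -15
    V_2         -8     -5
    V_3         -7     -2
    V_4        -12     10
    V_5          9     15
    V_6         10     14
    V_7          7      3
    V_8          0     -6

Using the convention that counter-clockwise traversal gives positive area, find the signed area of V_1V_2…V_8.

-321

Σ = (-95) + (-19) + (-94) + (-270) + (-24) + (-68) + (-42) + (-30) = -642
Signed area = Σ/2 = -321 (negative ⇒ clockwise traversal).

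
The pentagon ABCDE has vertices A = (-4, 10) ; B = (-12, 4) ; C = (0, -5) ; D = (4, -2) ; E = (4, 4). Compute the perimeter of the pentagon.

46

|AB| = √((-8)² + (-6)²) = √100 = 10
|BC| = √((12)² + (-9)²) = √225 = 15
|CD| = √((4)² + (3)²) = √25 = 5
|DE| = √((0)² + (6)²) = √36 = 6
|EA| = √((-8)² + (6)²) = √100 = 10
Perimeter = 10 + 15 + 5 + 6 + 10 = 46.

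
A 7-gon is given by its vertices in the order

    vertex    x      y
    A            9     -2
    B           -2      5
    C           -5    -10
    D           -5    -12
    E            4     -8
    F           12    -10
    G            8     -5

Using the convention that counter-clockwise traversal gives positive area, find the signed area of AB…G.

144.5

Apply the surveyor's formula: 2A = Σ (x_i·y_{i+1} − x_{i+1}·y_i), indices taken mod 7.
Cross-terms: 41, 45, 10, 88, 56, 20, 29  ⇒  Σ = 289
Signed area = Σ/2 = 144.5 (positive ⇒ counter-clockwise traversal).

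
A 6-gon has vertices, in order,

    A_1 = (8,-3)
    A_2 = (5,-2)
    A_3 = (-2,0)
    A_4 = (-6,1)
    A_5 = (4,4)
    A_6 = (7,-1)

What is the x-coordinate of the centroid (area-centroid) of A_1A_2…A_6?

Apply the shoelace formula. First the cross-terms c_i = x_i·y_{i+1} − x_{i+1}·y_i:
  -1, -4, -2, -28, -32, -13  ⇒  2A = -80, A = -40.
Then Σ (x_i + x_{i+1})·c_i = -500, so x̄ = -500 / (6·(-40)) = 25/12.

25/12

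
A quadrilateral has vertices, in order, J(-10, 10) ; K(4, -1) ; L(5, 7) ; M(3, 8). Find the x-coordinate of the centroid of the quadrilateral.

-47/132

Apply the shoelace formula. First the cross-terms c_i = x_i·y_{i+1} − x_{i+1}·y_i:
  -30, 33, 19, 110  ⇒  2A = 132, A = 66.
Then Σ (x_i + x_{i+1})·c_i = -141, so x̄ = -141 / (6·66) = -47/132.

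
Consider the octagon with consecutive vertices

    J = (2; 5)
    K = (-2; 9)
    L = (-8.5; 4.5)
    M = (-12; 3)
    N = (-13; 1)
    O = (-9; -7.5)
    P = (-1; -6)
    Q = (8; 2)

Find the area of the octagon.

193

Apply the shoelace (surveyor's) formula: 2A = Σ (x_i·y_{i+1} − x_{i+1}·y_i), indices taken mod 8.
Cross-terms: 28, 67.5, 28.5, 27, 106.5, 46.5, 46, 36  ⇒  Σ = 386
Area = |Σ|/2 = 193.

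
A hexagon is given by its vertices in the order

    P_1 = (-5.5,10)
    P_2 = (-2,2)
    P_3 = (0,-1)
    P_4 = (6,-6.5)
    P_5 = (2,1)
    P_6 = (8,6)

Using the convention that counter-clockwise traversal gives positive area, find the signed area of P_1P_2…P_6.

Apply the surveyor's formula: 2A = Σ (x_i·y_{i+1} − x_{i+1}·y_i), indices taken mod 6.
Σ = (9) + (2) + (6) + (19) + (4) + (113) = 153
Signed area = Σ/2 = 76.5 (positive ⇒ counter-clockwise traversal).

76.5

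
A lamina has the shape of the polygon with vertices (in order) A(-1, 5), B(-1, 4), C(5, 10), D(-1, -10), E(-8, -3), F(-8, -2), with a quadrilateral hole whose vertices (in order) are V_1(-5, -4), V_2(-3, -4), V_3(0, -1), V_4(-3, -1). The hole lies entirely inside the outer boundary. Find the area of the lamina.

Outer boundary:
Apply the shoelace (surveyor's) formula: 2A = Σ (x_i·y_{i+1} − x_{i+1}·y_i), indices taken mod 6.
Cross-terms: 1, -30, -40, -77, -8, -42  ⇒  Σ = -196
Area = |Σ|/2 = 98.
Hole:
Cross-terms: 8, 3, -3, 7  ⇒  Σ = 15
Area = |Σ|/2 = 7.5.
Net area = 98 − 7.5 = 90.5.

90.5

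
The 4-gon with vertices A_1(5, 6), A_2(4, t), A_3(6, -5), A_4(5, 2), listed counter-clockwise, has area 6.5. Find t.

The doubled signed area Σ (x_i y_{i+1} − x_{i+1} y_i) is linear in t.
With t=0 it equals 13; the coefficient of t is -1 (from the two edges through A_2).
So -1·t + 13 = 2·6.5 = 13 ⇒ t = 0.

0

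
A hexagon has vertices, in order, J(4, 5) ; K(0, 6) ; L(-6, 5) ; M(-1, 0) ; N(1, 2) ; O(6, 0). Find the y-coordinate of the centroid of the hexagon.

Apply the shoelace (surveyor's) formula. First the cross-terms c_i = x_i·y_{i+1} − x_{i+1}·y_i:
  24, 36, 5, -2, -12, 30  ⇒  2A = 81, A = 40.5.
Then Σ (y_i + y_{i+1})·c_i = 807, so ȳ = 807 / (6·40.5) = 269/81.

269/81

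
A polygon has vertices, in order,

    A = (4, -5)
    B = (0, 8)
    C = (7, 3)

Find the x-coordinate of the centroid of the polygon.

Apply the shoelace formula. First the cross-terms c_i = x_i·y_{i+1} − x_{i+1}·y_i:
  32, -56, -47  ⇒  2A = -71, A = -35.5.
Then Σ (x_i + x_{i+1})·c_i = -781, so x̄ = -781 / (6·(-35.5)) = 11/3.

11/3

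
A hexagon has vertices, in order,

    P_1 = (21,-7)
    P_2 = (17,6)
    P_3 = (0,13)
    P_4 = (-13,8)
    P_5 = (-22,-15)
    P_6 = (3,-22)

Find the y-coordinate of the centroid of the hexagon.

-88/19

Apply the surveyor's formula. First the cross-terms c_i = x_i·y_{i+1} − x_{i+1}·y_i:
  245, 221, 169, 371, 529, 441  ⇒  2A = 1976, A = 988.
Then Σ (y_i + y_{i+1})·c_i = -27456, so ȳ = -27456 / (6·988) = -88/19.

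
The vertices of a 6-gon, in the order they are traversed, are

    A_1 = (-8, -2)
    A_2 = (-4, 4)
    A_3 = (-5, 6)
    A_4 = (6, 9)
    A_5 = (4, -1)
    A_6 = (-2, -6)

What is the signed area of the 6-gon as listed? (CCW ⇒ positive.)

-118.5

Apply the shoelace formula: 2A = Σ (x_i·y_{i+1} − x_{i+1}·y_i), indices taken mod 6.
Cross-terms: -40, -4, -81, -42, -26, -44  ⇒  Σ = -237
Signed area = Σ/2 = -118.5 (negative ⇒ clockwise traversal).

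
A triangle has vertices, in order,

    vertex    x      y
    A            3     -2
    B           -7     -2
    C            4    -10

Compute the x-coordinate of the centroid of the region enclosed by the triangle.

0

Apply the shoelace (surveyor's) formula. First the cross-terms c_i = x_i·y_{i+1} − x_{i+1}·y_i:
  -20, 78, 22  ⇒  2A = 80, A = 40.
Then Σ (x_i + x_{i+1})·c_i = 0, so x̄ = 0 / (6·40) = 0.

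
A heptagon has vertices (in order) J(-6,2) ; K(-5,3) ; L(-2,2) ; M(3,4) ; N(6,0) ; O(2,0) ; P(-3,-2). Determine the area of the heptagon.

36

Apply the shoelace formula: 2A = Σ (x_i·y_{i+1} − x_{i+1}·y_i), indices taken mod 7.
Cross-terms: -8, -4, -14, -24, 0, -4, -18  ⇒  Σ = -72
Area = |Σ|/2 = 36.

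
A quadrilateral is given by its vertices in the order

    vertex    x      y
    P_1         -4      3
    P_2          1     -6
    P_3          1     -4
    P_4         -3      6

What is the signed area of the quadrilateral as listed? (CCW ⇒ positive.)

16

Apply the shoelace formula: 2A = Σ (x_i·y_{i+1} − x_{i+1}·y_i), indices taken mod 4.
Σ = (21) + (2) + (-6) + (15) = 32
Signed area = Σ/2 = 16 (positive ⇒ counter-clockwise traversal).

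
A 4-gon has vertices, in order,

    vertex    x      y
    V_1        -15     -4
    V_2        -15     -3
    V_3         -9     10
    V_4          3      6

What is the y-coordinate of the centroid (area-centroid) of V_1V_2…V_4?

43/11

Apply the shoelace (surveyor's) formula. First the cross-terms c_i = x_i·y_{i+1} − x_{i+1}·y_i:
  -15, -177, -84, 78  ⇒  2A = -198, A = -99.
Then Σ (y_i + y_{i+1})·c_i = -2322, so ȳ = -2322 / (6·(-99)) = 43/11.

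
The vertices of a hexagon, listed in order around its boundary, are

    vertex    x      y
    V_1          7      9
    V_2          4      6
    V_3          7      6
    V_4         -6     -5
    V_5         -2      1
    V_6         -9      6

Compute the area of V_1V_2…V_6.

76.5

Apply the shoelace (surveyor's) formula: 2A = Σ (x_i·y_{i+1} − x_{i+1}·y_i), indices taken mod 6.
V_1→V_2: (7)(6) − (4)(9) = 6
V_2→V_3: (4)(6) − (7)(6) = -18
V_3→V_4: (7)(-5) − (-6)(6) = 1
V_4→V_5: (-6)(1) − (-2)(-5) = -16
V_5→V_6: (-2)(6) − (-9)(1) = -3
V_6→V_1: (-9)(9) − (7)(6) = -123
Σ = -153
Area = |Σ|/2 = 76.5.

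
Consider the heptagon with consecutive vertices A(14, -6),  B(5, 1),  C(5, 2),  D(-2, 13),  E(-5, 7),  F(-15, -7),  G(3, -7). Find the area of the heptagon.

Apply the surveyor's formula: 2A = Σ (x_i·y_{i+1} − x_{i+1}·y_i), indices taken mod 7.
A→B: (14)(1) − (5)(-6) = 44
B→C: (5)(2) − (5)(1) = 5
C→D: (5)(13) − (-2)(2) = 69
D→E: (-2)(7) − (-5)(13) = 51
E→F: (-5)(-7) − (-15)(7) = 140
F→G: (-15)(-7) − (3)(-7) = 126
G→A: (3)(-6) − (14)(-7) = 80
Σ = 515
Area = |Σ|/2 = 257.5.

257.5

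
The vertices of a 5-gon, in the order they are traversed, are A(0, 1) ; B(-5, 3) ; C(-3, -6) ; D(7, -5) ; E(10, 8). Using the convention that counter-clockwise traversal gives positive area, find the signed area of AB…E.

Apply Gauss's area formula: 2A = Σ (x_i·y_{i+1} − x_{i+1}·y_i), indices taken mod 5.
Cross-terms: 5, 39, 57, 106, 10  ⇒  Σ = 217
Signed area = Σ/2 = 108.5 (positive ⇒ counter-clockwise traversal).

108.5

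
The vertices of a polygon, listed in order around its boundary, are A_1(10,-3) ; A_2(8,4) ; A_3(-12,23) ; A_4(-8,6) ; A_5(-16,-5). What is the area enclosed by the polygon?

Cross-terms: 64, 232, 112, 136, 98  ⇒  Σ = 642
Area = |Σ|/2 = 321.

321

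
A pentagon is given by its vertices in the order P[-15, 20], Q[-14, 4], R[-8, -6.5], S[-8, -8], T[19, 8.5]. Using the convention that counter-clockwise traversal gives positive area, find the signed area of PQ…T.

Apply Gauss's area formula: 2A = Σ (x_i·y_{i+1} − x_{i+1}·y_i), indices taken mod 5.
Σ = (220) + (123) + (12) + (84) + (507.5) = 946.5
Signed area = Σ/2 = 473.25 (positive ⇒ counter-clockwise traversal).

473.25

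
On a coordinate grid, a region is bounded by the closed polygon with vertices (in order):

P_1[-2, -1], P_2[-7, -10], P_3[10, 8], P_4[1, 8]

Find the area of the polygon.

Cross-terms: 13, 44, 72, 15  ⇒  Σ = 144
Area = |Σ|/2 = 72.

72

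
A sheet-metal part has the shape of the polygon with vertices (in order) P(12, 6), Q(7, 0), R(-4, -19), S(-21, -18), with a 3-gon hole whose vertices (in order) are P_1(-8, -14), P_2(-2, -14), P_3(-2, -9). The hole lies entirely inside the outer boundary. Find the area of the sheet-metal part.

191

Outer boundary:
Apply the surveyor's formula: 2A = Σ (x_i·y_{i+1} − x_{i+1}·y_i), indices taken mod 4.
P→Q: (12)(0) − (7)(6) = -42
Q→R: (7)(-19) − (-4)(0) = -133
R→S: (-4)(-18) − (-21)(-19) = -327
S→P: (-21)(6) − (12)(-18) = 90
Σ = -412
Area = |Σ|/2 = 206.
Hole:
Cross-terms: 84, -10, -44  ⇒  Σ = 30
Area = |Σ|/2 = 15.
Net area = 206 − 15 = 191.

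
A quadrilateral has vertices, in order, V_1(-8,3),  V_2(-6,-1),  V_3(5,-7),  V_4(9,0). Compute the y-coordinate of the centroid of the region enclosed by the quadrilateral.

-228/163

Apply the shoelace formula. First the cross-terms c_i = x_i·y_{i+1} − x_{i+1}·y_i:
  26, 47, 63, 27  ⇒  2A = 163, A = 81.5.
Then Σ (y_i + y_{i+1})·c_i = -684, so ȳ = -684 / (6·81.5) = -228/163.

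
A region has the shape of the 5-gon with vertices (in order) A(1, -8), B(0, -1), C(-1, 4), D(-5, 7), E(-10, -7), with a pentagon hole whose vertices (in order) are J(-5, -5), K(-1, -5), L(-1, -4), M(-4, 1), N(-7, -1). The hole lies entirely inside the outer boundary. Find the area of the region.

80

Outer boundary:
Σ = (-1) + (-1) + (13) + (105) + (87) = 203
Area = |Σ|/2 = 101.5.
Hole:
Apply the shoelace (surveyor's) formula: 2A = Σ (x_i·y_{i+1} − x_{i+1}·y_i), indices taken mod 5.
Σ = (20) + (-1) + (-17) + (11) + (30) = 43
Area = |Σ|/2 = 21.5.
Net area = 101.5 − 21.5 = 80.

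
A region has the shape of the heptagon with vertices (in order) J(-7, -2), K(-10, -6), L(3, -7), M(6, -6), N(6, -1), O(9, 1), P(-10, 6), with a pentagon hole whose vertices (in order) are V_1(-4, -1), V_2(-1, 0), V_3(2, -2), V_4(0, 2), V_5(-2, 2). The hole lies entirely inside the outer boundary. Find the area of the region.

Outer boundary:
Σ = (22) + (88) + (24) + (30) + (15) + (64) + (62) = 305
Area = |Σ|/2 = 152.5.
Hole:
Apply the surveyor's formula: 2A = Σ (x_i·y_{i+1} − x_{i+1}·y_i), indices taken mod 5.
Σ = (-1) + (2) + (4) + (4) + (10) = 19
Area = |Σ|/2 = 9.5.
Net area = 152.5 − 9.5 = 143.

143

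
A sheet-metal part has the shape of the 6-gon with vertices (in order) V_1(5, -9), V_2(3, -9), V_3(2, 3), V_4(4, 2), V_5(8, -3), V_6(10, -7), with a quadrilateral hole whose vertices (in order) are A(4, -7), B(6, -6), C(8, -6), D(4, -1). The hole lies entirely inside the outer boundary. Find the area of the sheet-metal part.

43

Outer boundary:
Σ = (-18) + (27) + (-8) + (-28) + (-26) + (-55) = -108
Area = |Σ|/2 = 54.
Hole:
Σ = (18) + (12) + (16) + (-24) = 22
Area = |Σ|/2 = 11.
Net area = 54 − 11 = 43.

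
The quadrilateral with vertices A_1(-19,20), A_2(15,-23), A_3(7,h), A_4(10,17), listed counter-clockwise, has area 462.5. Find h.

-3

The doubled signed area Σ (x_i y_{i+1} − x_{i+1} y_i) is linear in h.
With h=0 it equals 940; the coefficient of h is 5 (from the two edges through A_3).
So 5·h + 940 = 2·462.5 = 925 ⇒ h = -3.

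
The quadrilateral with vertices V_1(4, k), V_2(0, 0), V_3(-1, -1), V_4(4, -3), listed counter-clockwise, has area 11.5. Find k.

Write out the shoelace sum; only the two edges meeting at V_1 involve k:
2·Area = [(4·k − 4·(-3)) + (4·0 − 0·k)] + 7
       = 4·k + 19 = 23
⇒ k = 1.

1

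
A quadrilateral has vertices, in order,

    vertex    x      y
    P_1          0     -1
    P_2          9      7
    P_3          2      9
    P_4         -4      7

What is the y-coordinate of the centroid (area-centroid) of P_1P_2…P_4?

Apply the shoelace formula. First the cross-terms c_i = x_i·y_{i+1} − x_{i+1}·y_i:
  9, 67, 50, 4  ⇒  2A = 130, A = 65.
Then Σ (y_i + y_{i+1})·c_i = 1950, so ȳ = 1950 / (6·65) = 5.

5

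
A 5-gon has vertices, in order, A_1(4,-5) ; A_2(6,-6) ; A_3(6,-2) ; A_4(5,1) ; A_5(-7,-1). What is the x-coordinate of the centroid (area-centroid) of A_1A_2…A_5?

Apply the shoelace (surveyor's) formula. First the cross-terms c_i = x_i·y_{i+1} − x_{i+1}·y_i:
  6, 24, 16, 2, 39  ⇒  2A = 87, A = 43.5.
Then Σ (x_i + x_{i+1})·c_i = 403, so x̄ = 403 / (6·43.5) = 403/261.

403/261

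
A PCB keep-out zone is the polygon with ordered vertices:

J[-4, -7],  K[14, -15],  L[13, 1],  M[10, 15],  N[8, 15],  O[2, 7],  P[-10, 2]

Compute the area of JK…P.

Σ = (158) + (209) + (185) + (30) + (26) + (74) + (78) = 760
Area = |Σ|/2 = 380.

380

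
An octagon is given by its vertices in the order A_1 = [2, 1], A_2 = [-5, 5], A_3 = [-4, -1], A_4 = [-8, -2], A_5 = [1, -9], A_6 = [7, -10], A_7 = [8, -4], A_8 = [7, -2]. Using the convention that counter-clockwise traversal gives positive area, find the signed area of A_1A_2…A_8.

Σ = (15) + (25) + (0) + (74) + (53) + (52) + (12) + (11) = 242
Signed area = Σ/2 = 121 (positive ⇒ counter-clockwise traversal).

121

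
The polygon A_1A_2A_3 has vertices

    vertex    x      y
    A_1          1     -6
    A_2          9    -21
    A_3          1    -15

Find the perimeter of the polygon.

|A_1A_2| = √((8)² + (-15)²) = √289 = 17
|A_2A_3| = √((-8)² + (6)²) = √100 = 10
|A_3A_1| = √((0)² + (9)²) = √81 = 9
Perimeter = 17 + 10 + 9 = 36.

36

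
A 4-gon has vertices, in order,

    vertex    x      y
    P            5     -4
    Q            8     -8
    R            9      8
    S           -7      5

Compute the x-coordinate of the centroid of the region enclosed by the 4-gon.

601/174

Apply Gauss's area formula. First the cross-terms c_i = x_i·y_{i+1} − x_{i+1}·y_i:
  -8, 136, 101, 3  ⇒  2A = 232, A = 116.
Then Σ (x_i + x_{i+1})·c_i = 2404, so x̄ = 2404 / (6·116) = 601/174.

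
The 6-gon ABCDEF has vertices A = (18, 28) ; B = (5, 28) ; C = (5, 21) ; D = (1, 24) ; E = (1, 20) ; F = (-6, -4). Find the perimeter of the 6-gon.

94

|AB| = √((-13)² + (0)²) = √169 = 13
|BC| = √((0)² + (-7)²) = √49 = 7
|CD| = √((-4)² + (3)²) = √25 = 5
|DE| = √((0)² + (-4)²) = √16 = 4
|EF| = √((-7)² + (-24)²) = √625 = 25
|FA| = √((24)² + (32)²) = √1600 = 40
Perimeter = 13 + 7 + 5 + 4 + 25 + 40 = 94.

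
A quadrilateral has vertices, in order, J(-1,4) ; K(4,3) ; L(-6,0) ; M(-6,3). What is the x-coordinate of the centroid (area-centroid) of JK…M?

Apply the shoelace (surveyor's) formula. First the cross-terms c_i = x_i·y_{i+1} − x_{i+1}·y_i:
  -19, 18, -18, -21  ⇒  2A = -40, A = -20.
Then Σ (x_i + x_{i+1})·c_i = 270, so x̄ = 270 / (6·(-20)) = -2.25.

-2.25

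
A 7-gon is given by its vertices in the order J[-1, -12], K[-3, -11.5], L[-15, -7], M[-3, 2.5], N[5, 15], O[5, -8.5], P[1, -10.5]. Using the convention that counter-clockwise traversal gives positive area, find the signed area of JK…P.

-238

Apply the shoelace (surveyor's) formula: 2A = Σ (x_i·y_{i+1} − x_{i+1}·y_i), indices taken mod 7.
Cross-terms: -24.5, -151.5, -58.5, -57.5, -117.5, -44, -22.5  ⇒  Σ = -476
Signed area = Σ/2 = -238 (negative ⇒ clockwise traversal).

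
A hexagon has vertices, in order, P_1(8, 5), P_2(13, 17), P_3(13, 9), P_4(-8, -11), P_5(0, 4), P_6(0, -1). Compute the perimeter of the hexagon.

82

|P_1P_2| = √((5)² + (12)²) = √169 = 13
|P_2P_3| = √((0)² + (-8)²) = √64 = 8
|P_3P_4| = √((-21)² + (-20)²) = √841 = 29
|P_4P_5| = √((8)² + (15)²) = √289 = 17
|P_5P_6| = √((0)² + (-5)²) = √25 = 5
|P_6P_1| = √((8)² + (6)²) = √100 = 10
Perimeter = 13 + 8 + 29 + 17 + 5 + 10 = 82.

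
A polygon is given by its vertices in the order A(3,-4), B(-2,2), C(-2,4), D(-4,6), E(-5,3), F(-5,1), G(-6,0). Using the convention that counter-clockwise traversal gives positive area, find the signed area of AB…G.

28

Apply the surveyor's formula: 2A = Σ (x_i·y_{i+1} − x_{i+1}·y_i), indices taken mod 7.
Σ = (-2) + (-4) + (4) + (18) + (10) + (6) + (24) = 56
Signed area = Σ/2 = 28 (positive ⇒ counter-clockwise traversal).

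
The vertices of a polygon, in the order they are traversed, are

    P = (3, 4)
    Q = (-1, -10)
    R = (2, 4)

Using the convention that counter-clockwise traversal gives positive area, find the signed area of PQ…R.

Apply the shoelace (surveyor's) formula: 2A = Σ (x_i·y_{i+1} − x_{i+1}·y_i), indices taken mod 3.
P→Q: (3)(-10) − (-1)(4) = -26
Q→R: (-1)(4) − (2)(-10) = 16
R→P: (2)(4) − (3)(4) = -4
Σ = -14
Signed area = Σ/2 = -7 (negative ⇒ clockwise traversal).

-7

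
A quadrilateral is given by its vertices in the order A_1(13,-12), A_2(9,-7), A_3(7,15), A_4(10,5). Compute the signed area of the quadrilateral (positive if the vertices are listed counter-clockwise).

-49.5

Σ = (17) + (184) + (-115) + (-185) = -99
Signed area = Σ/2 = -49.5 (negative ⇒ clockwise traversal).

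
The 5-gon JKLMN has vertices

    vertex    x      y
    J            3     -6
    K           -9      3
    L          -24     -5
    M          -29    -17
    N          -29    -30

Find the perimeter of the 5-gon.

98

|JK| = √((-12)² + (9)²) = √225 = 15
|KL| = √((-15)² + (-8)²) = √289 = 17
|LM| = √((-5)² + (-12)²) = √169 = 13
|MN| = √((0)² + (-13)²) = √169 = 13
|NJ| = √((32)² + (24)²) = √1600 = 40
Perimeter = 15 + 17 + 13 + 13 + 40 = 98.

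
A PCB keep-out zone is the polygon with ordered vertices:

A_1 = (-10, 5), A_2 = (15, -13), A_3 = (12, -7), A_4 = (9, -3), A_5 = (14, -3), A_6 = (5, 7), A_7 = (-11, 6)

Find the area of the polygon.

186.5

Σ = (55) + (51) + (27) + (15) + (113) + (107) + (5) = 373
Area = |Σ|/2 = 186.5.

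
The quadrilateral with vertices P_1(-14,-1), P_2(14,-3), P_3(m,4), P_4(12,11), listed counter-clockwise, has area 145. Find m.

6

The doubled signed area Σ (x_i y_{i+1} − x_{i+1} y_i) is linear in m.
With m=0 it equals 206; the coefficient of m is 14 (from the two edges through P_3).
So 14·m + 206 = 2·145 = 290 ⇒ m = 6.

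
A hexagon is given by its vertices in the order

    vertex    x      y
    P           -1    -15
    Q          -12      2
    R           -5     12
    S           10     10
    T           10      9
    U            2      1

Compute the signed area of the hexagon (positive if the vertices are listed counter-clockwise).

Apply the surveyor's formula: 2A = Σ (x_i·y_{i+1} − x_{i+1}·y_i), indices taken mod 6.
Cross-terms: -182, -134, -170, -10, -8, -29  ⇒  Σ = -533
Signed area = Σ/2 = -266.5 (negative ⇒ clockwise traversal).

-266.5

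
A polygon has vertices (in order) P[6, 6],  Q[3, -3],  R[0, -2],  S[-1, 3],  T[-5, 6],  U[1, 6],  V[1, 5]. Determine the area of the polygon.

48

Apply the shoelace formula: 2A = Σ (x_i·y_{i+1} − x_{i+1}·y_i), indices taken mod 7.
Cross-terms: -36, -6, -2, 9, -36, -1, -24  ⇒  Σ = -96
Area = |Σ|/2 = 48.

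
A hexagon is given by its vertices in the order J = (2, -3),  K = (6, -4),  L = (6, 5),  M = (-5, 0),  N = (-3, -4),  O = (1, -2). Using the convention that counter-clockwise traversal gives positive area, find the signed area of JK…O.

60

Apply the shoelace formula: 2A = Σ (x_i·y_{i+1} − x_{i+1}·y_i), indices taken mod 6.
Σ = (10) + (54) + (25) + (20) + (10) + (1) = 120
Signed area = Σ/2 = 60 (positive ⇒ counter-clockwise traversal).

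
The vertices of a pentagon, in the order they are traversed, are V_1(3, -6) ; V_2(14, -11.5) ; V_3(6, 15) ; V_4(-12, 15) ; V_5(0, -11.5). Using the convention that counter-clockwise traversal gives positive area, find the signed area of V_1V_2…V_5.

Apply the surveyor's formula: 2A = Σ (x_i·y_{i+1} − x_{i+1}·y_i), indices taken mod 5.
V_1→V_2: (3)(-11.5) − (14)(-6) = 49.5
V_2→V_3: (14)(15) − (6)(-11.5) = 279
V_3→V_4: (6)(15) − (-12)(15) = 270
V_4→V_5: (-12)(-11.5) − (0)(15) = 138
V_5→V_1: (0)(-6) − (3)(-11.5) = 34.5
Σ = 771
Signed area = Σ/2 = 385.5 (positive ⇒ counter-clockwise traversal).

385.5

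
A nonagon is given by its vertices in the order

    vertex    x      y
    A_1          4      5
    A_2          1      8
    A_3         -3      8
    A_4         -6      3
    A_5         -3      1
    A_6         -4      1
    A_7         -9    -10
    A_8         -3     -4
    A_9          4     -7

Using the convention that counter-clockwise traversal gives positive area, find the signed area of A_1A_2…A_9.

121

Cross-terms: 27, 32, 39, 3, 1, 49, 6, 37, 48  ⇒  Σ = 242
Signed area = Σ/2 = 121 (positive ⇒ counter-clockwise traversal).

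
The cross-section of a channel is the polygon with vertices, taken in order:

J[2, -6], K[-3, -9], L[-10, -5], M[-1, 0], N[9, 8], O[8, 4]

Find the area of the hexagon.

104

Apply the shoelace formula: 2A = Σ (x_i·y_{i+1} − x_{i+1}·y_i), indices taken mod 6.
Σ = (-36) + (-75) + (-5) + (-8) + (-28) + (-56) = -208
Area = |Σ|/2 = 104.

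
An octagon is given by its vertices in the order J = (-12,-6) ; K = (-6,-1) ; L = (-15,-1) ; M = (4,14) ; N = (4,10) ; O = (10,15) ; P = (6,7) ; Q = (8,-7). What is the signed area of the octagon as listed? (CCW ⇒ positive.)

J→K: (-12)(-1) − (-6)(-6) = -24
K→L: (-6)(-1) − (-15)(-1) = -9
L→M: (-15)(14) − (4)(-1) = -206
M→N: (4)(10) − (4)(14) = -16
N→O: (4)(15) − (10)(10) = -40
O→P: (10)(7) − (6)(15) = -20
P→Q: (6)(-7) − (8)(7) = -98
Q→J: (8)(-6) − (-12)(-7) = -132
Σ = -545
Signed area = Σ/2 = -272.5 (negative ⇒ clockwise traversal).

-272.5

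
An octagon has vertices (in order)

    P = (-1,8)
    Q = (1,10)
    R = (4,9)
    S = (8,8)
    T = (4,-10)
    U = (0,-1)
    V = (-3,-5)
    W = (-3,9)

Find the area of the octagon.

Apply Gauss's area formula: 2A = Σ (x_i·y_{i+1} − x_{i+1}·y_i), indices taken mod 8.
P→Q: (-1)(10) − (1)(8) = -18
Q→R: (1)(9) − (4)(10) = -31
R→S: (4)(8) − (8)(9) = -40
S→T: (8)(-10) − (4)(8) = -112
T→U: (4)(-1) − (0)(-10) = -4
U→V: (0)(-5) − (-3)(-1) = -3
V→W: (-3)(9) − (-3)(-5) = -42
W→P: (-3)(8) − (-1)(9) = -15
Σ = -265
Area = |Σ|/2 = 132.5.

132.5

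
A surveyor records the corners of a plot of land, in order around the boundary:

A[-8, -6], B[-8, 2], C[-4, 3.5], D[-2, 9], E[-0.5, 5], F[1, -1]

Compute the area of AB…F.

68.5

A→B: (-8)(2) − (-8)(-6) = -64
B→C: (-8)(3.5) − (-4)(2) = -20
C→D: (-4)(9) − (-2)(3.5) = -29
D→E: (-2)(5) − (-0.5)(9) = -5.5
E→F: (-0.5)(-1) − (1)(5) = -4.5
F→A: (1)(-6) − (-8)(-1) = -14
Σ = -137
Area = |Σ|/2 = 68.5.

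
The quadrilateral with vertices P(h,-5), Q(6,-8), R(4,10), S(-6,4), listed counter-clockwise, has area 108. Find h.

1

The doubled signed area Σ (x_i y_{i+1} − x_{i+1} y_i) is linear in h.
With h=0 it equals 228; the coefficient of h is -12 (from the two edges through P).
So -12·h + 228 = 2·108 = 216 ⇒ h = 1.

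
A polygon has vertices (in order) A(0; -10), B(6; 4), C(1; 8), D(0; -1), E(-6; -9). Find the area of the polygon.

78.5

A→B: (0)(4) − (6)(-10) = 60
B→C: (6)(8) − (1)(4) = 44
C→D: (1)(-1) − (0)(8) = -1
D→E: (0)(-9) − (-6)(-1) = -6
E→A: (-6)(-10) − (0)(-9) = 60
Σ = 157
Area = |Σ|/2 = 78.5.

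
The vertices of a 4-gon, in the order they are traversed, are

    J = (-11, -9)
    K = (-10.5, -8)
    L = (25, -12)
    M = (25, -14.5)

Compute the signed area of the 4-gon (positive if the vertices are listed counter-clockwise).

-63.75

Σ = (-6.5) + (326) + (-62.5) + (-384.5) = -127.5
Signed area = Σ/2 = -63.75 (negative ⇒ clockwise traversal).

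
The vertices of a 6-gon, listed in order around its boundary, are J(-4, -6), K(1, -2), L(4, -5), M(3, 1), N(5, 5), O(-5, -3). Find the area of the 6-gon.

Apply the shoelace (surveyor's) formula: 2A = Σ (x_i·y_{i+1} − x_{i+1}·y_i), indices taken mod 6.
Σ = (14) + (3) + (19) + (10) + (10) + (18) = 74
Area = |Σ|/2 = 37.

37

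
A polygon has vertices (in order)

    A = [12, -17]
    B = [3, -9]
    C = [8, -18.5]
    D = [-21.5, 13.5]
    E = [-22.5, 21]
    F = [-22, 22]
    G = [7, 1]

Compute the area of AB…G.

409

Apply the surveyor's formula: 2A = Σ (x_i·y_{i+1} − x_{i+1}·y_i), indices taken mod 7.
Σ = (-57) + (16.5) + (-289.75) + (-147.75) + (-33) + (-176) + (-131) = -818
Area = |Σ|/2 = 409.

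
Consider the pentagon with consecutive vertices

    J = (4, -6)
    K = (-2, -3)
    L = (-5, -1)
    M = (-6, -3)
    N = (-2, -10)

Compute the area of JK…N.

39

Apply the surveyor's formula: 2A = Σ (x_i·y_{i+1} − x_{i+1}·y_i), indices taken mod 5.
Σ = (-24) + (-13) + (9) + (54) + (52) = 78
Area = |Σ|/2 = 39.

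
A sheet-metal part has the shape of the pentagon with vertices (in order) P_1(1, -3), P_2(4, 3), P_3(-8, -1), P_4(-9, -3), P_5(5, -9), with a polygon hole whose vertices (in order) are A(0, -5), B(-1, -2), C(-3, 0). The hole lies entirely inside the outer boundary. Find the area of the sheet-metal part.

Outer boundary:
Apply the surveyor's formula: 2A = Σ (x_i·y_{i+1} − x_{i+1}·y_i), indices taken mod 5.
Cross-terms: 15, 20, 15, 96, -6  ⇒  Σ = 140
Area = |Σ|/2 = 70.
Hole:
Apply the shoelace formula: 2A = Σ (x_i·y_{i+1} − x_{i+1}·y_i), indices taken mod 3.
Cross-terms: -5, -6, 15  ⇒  Σ = 4
Area = |Σ|/2 = 2.
Net area = 70 − 2 = 68.

68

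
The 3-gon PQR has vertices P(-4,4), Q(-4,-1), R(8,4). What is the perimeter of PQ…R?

30

|PQ| = √((0)² + (-5)²) = √25 = 5
|QR| = √((12)² + (5)²) = √169 = 13
|RP| = √((-12)² + (0)²) = √144 = 12
Perimeter = 5 + 13 + 12 = 30.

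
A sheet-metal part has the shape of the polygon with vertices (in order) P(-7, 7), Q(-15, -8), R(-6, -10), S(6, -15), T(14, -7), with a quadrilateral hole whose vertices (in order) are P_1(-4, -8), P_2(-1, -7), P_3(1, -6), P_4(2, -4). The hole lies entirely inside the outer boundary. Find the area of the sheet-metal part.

310.5

Outer boundary:
Apply Gauss's area formula: 2A = Σ (x_i·y_{i+1} − x_{i+1}·y_i), indices taken mod 5.
Σ = (161) + (102) + (150) + (168) + (49) = 630
Area = |Σ|/2 = 315.
Hole:
Σ = (20) + (13) + (8) + (-32) = 9
Area = |Σ|/2 = 4.5.
Net area = 315 − 4.5 = 310.5.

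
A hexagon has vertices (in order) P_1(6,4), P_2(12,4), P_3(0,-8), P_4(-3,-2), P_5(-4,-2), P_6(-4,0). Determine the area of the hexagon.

P_1→P_2: (6)(4) − (12)(4) = -24
P_2→P_3: (12)(-8) − (0)(4) = -96
P_3→P_4: (0)(-2) − (-3)(-8) = -24
P_4→P_5: (-3)(-2) − (-4)(-2) = -2
P_5→P_6: (-4)(0) − (-4)(-2) = -8
P_6→P_1: (-4)(4) − (6)(0) = -16
Σ = -170
Area = |Σ|/2 = 85.

85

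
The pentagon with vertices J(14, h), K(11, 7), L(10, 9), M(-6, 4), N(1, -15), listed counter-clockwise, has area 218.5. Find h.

Write out the shoelace sum; only the two edges meeting at J involve h:
2·Area = [(1·h − 14·(-15)) + (14·7 − 11·h)] + 209
       = -10·h + 517 = 437
⇒ h = 8.

8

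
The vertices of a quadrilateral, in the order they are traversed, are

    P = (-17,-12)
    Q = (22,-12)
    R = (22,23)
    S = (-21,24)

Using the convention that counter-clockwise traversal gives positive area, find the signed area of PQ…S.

1454.5

Apply Gauss's area formula: 2A = Σ (x_i·y_{i+1} − x_{i+1}·y_i), indices taken mod 4.
P→Q: (-17)(-12) − (22)(-12) = 468
Q→R: (22)(23) − (22)(-12) = 770
R→S: (22)(24) − (-21)(23) = 1011
S→P: (-21)(-12) − (-17)(24) = 660
Σ = 2909
Signed area = Σ/2 = 1454.5 (positive ⇒ counter-clockwise traversal).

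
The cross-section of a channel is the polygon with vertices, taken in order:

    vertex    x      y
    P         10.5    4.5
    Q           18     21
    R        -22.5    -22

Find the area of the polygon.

172.875

Σ = (139.5) + (76.5) + (129.75) = 345.75
Area = |Σ|/2 = 172.875.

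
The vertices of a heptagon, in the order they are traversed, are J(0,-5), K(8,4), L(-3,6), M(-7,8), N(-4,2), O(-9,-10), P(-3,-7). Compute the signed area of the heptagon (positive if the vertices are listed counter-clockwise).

Σ = (40) + (60) + (18) + (18) + (58) + (33) + (15) = 242
Signed area = Σ/2 = 121 (positive ⇒ counter-clockwise traversal).

121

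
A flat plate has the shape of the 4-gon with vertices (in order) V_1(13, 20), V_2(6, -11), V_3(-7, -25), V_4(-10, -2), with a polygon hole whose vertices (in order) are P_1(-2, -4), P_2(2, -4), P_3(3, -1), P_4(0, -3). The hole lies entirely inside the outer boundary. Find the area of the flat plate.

Outer boundary:
V_1→V_2: (13)(-11) − (6)(20) = -263
V_2→V_3: (6)(-25) − (-7)(-11) = -227
V_3→V_4: (-7)(-2) − (-10)(-25) = -236
V_4→V_1: (-10)(20) − (13)(-2) = -174
Σ = -900
Area = |Σ|/2 = 450.
Hole:
Apply the shoelace (surveyor's) formula: 2A = Σ (x_i·y_{i+1} − x_{i+1}·y_i), indices taken mod 4.
P_1→P_2: (-2)(-4) − (2)(-4) = 16
P_2→P_3: (2)(-1) − (3)(-4) = 10
P_3→P_4: (3)(-3) − (0)(-1) = -9
P_4→P_1: (0)(-4) − (-2)(-3) = -6
Σ = 11
Area = |Σ|/2 = 5.5.
Net area = 450 − 5.5 = 444.5.

444.5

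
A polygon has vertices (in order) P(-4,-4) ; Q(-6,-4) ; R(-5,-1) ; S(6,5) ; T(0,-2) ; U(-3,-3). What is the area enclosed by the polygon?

29.5

P→Q: (-4)(-4) − (-6)(-4) = -8
Q→R: (-6)(-1) − (-5)(-4) = -14
R→S: (-5)(5) − (6)(-1) = -19
S→T: (6)(-2) − (0)(5) = -12
T→U: (0)(-3) − (-3)(-2) = -6
U→P: (-3)(-4) − (-4)(-3) = 0
Σ = -59
Area = |Σ|/2 = 29.5.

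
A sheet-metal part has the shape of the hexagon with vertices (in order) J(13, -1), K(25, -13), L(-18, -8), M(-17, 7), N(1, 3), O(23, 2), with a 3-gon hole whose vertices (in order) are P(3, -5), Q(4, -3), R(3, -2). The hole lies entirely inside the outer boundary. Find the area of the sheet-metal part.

Outer boundary:
Apply the shoelace (surveyor's) formula: 2A = Σ (x_i·y_{i+1} − x_{i+1}·y_i), indices taken mod 6.
J→K: (13)(-13) − (25)(-1) = -144
K→L: (25)(-8) − (-18)(-13) = -434
L→M: (-18)(7) − (-17)(-8) = -262
M→N: (-17)(3) − (1)(7) = -58
N→O: (1)(2) − (23)(3) = -67
O→J: (23)(-1) − (13)(2) = -49
Σ = -1014
Area = |Σ|/2 = 507.
Hole:
Apply the shoelace (surveyor's) formula: 2A = Σ (x_i·y_{i+1} − x_{i+1}·y_i), indices taken mod 3.
P→Q: (3)(-3) − (4)(-5) = 11
Q→R: (4)(-2) − (3)(-3) = 1
R→P: (3)(-5) − (3)(-2) = -9
Σ = 3
Area = |Σ|/2 = 1.5.
Net area = 507 − 1.5 = 505.5.

505.5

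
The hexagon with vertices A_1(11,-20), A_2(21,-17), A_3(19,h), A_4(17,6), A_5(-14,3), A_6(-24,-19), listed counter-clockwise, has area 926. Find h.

Write out the shoelace sum; only the two edges meeting at A_3 involve h:
2·Area = [(21·h − 19·(-17)) + (19·6 − 17·h)] + 1395
       = 4·h + 1832 = 1852
⇒ h = 5.

5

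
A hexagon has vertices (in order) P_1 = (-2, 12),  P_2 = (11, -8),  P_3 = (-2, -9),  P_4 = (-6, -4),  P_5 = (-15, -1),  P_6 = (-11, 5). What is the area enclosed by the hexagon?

Apply the shoelace (surveyor's) formula: 2A = Σ (x_i·y_{i+1} − x_{i+1}·y_i), indices taken mod 6.
Σ = (-116) + (-115) + (-46) + (-54) + (-86) + (-122) = -539
Area = |Σ|/2 = 269.5.

269.5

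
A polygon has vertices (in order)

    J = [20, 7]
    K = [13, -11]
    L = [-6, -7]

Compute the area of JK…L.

Apply the surveyor's formula: 2A = Σ (x_i·y_{i+1} − x_{i+1}·y_i), indices taken mod 3.
Σ = (-311) + (-157) + (98) = -370
Area = |Σ|/2 = 185.

185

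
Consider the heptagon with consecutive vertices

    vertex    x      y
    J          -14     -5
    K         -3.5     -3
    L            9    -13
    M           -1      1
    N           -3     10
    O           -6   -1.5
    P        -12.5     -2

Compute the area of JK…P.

89.125

Σ = (24.5) + (72.5) + (-4) + (-7) + (64.5) + (-6.75) + (34.5) = 178.25
Area = |Σ|/2 = 89.125.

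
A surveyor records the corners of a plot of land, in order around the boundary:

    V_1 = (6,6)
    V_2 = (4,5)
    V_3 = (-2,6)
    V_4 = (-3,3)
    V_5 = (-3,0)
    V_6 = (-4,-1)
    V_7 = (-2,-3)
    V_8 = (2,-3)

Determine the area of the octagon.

58

Σ = (6) + (34) + (12) + (9) + (3) + (10) + (12) + (30) = 116
Area = |Σ|/2 = 58.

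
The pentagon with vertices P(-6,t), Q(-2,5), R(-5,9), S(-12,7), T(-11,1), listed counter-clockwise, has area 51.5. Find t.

Write out the shoelace sum; only the two edges meeting at P involve t:
2·Area = [((-11)·t − (-6)·1) + ((-6)·5 − (-2)·t)] + 145
       = -9·t + 121 = 103
⇒ t = 2.

2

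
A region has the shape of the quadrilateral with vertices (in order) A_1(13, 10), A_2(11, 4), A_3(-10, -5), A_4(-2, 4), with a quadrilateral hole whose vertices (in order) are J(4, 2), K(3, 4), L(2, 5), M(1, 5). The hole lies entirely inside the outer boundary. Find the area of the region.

95.5

Outer boundary:
Cross-terms: -58, -15, -50, -72  ⇒  Σ = -195
Area = |Σ|/2 = 97.5.
Hole:
J→K: (4)(4) − (3)(2) = 10
K→L: (3)(5) − (2)(4) = 7
L→M: (2)(5) − (1)(5) = 5
M→J: (1)(2) − (4)(5) = -18
Σ = 4
Area = |Σ|/2 = 2.
Net area = 97.5 − 2 = 95.5.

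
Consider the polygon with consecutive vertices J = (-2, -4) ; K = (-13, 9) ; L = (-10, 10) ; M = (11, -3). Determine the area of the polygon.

Σ = (-70) + (-40) + (-80) + (-50) = -240
Area = |Σ|/2 = 120.

120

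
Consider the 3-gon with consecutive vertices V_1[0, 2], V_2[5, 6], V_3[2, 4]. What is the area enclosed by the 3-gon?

Σ = (-10) + (8) + (4) = 2
Area = |Σ|/2 = 1.

1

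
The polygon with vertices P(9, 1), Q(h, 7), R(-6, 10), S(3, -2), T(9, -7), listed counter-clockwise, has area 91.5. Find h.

3

Write out the shoelace sum; only the two edges meeting at Q involve h:
2·Area = [(9·7 − h·1) + (h·10 − (-6)·7)] + 51
       = 9·h + 156 = 183
⇒ h = 3.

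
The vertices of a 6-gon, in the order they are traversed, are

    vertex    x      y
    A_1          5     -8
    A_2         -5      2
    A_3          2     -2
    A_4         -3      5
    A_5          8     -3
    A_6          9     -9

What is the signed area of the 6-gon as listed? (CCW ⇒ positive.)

-61.5

Apply the surveyor's formula: 2A = Σ (x_i·y_{i+1} − x_{i+1}·y_i), indices taken mod 6.
Cross-terms: -30, 6, 4, -31, -45, -27  ⇒  Σ = -123
Signed area = Σ/2 = -61.5 (negative ⇒ clockwise traversal).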